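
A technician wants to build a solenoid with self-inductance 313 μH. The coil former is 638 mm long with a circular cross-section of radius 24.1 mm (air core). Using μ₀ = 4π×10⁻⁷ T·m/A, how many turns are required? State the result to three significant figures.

N ≈ 295 turns

A = πr² = π(2.410×10^-2 m)² = 1.8247×10^-3 m².
From L = μ₀N²A/ℓ, N = √(Lℓ / (μ₀A)).
N = √[(3.130×10^-4)(0.638) / ((4π×10⁻⁷)×1.8247×10^-3)] = √(8.709×10^4) ≈ 295.1.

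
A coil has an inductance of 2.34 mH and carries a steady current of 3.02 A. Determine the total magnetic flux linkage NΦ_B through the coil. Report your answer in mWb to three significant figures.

From L = NΦ_B/I, the flux linkage is NΦ_B = LI.
NΦ_B = (2.340×10^-3 H)(3.02 A) = 7.067×10^-3 Wb.

NΦ_B ≈ 7.07 mWb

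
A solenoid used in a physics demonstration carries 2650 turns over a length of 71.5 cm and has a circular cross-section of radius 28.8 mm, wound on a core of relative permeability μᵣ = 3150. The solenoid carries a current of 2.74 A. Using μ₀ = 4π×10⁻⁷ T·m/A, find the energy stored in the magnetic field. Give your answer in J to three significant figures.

U ≈ 380 J

A = πr² = π(2.880×10^-2 m)² = 2.606×10^-3 m².
L = μ₀μᵣN²A/ℓ = (4π×10⁻⁷)(3150)(2650)²(2.606×10^-3)/(0.715) = 101.3 H.
U = ½LI² = ½(101.3)(2.74)² = 380.3 J.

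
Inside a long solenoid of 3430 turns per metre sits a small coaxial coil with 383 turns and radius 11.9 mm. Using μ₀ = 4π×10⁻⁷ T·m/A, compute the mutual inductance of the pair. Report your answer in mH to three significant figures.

The outer solenoid produces a uniform field B₁ = μ₀n₁I₁ across the inner coil,
so the flux linkage is N₂Φ = N₂B₁A₂ = μ₀n₁N₂A₂·I₁, giving M = μ₀n₁N₂A₂.
A₂ = πr² = π(1.190×10^-2 m)² = 4.449×10^-4 m².
M = (4π×10⁻⁷)(3430)(383)(4.449×10^-4) = 7.344×10^-4 H.

M ≈ 0.734 mH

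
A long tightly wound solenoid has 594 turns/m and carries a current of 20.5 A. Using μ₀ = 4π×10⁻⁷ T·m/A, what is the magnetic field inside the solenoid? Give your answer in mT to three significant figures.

B ≈ 15.3 mT

Inside a long solenoid, B = μ₀nI.
B = (4π×10⁻⁷)(594 m⁻¹)(20.5 A) = 1.530×10^-2 T.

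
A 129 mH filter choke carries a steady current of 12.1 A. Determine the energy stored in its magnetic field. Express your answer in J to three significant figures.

U ≈ 9.44 J

Stored magnetic energy: U = ½LI².
U = ½(0.129 H)(12.1 A)² = 9.443 J.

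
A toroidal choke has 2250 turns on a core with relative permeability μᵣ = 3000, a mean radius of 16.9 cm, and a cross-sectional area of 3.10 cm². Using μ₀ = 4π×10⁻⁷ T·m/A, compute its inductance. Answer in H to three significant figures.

L ≈ 5.57 H

For a thin toroid, L = μ₀μᵣN²A/(2πR).
L = (4π×10⁻⁷)(3000)(2250)²(3.100×10^-4) / (2π×0.169 m) = 5.572 H.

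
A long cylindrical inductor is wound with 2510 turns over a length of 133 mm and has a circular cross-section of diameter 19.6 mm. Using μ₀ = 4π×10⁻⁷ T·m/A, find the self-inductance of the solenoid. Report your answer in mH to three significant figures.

A = π(d/2)² = π(9.800×10^-3 m)² = 3.017×10^-4 m².
For a long solenoid, L = μ₀N²A/ℓ.
L = (4π×10⁻⁷)(2510)²(3.017×10^-4)/(0.133 m) = 1.796×10^-2 H.

L ≈ 18.0 mH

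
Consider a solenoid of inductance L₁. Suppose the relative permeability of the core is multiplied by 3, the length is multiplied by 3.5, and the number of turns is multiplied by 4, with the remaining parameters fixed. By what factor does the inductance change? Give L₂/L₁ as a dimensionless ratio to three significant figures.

L₂/L₁ = 13.7

For a solenoid, L ∝ μᵣN²A/ℓ.
L₂/L₁ = (3) × (3.5)^-1 × (4)^2 = 13.7.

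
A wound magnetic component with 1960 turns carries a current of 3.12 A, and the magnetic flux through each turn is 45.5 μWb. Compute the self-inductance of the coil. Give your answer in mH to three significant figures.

L ≈ 28.6 mH

Self-inductance is defined by L = NΦ_B/I (flux linkage over current).
L = (1960)(4.550×10^-5 Wb)/(3.12 A) = 2.858×10^-2 H.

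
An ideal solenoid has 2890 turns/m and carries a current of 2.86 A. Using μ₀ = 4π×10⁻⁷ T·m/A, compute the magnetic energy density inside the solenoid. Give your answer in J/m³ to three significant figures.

u ≈ 42.9 J/m³

B = μ₀nI = (4π×10⁻⁷)(2.890×10^3)(2.86) = 1.039×10^-2 T.
u = B²/(2μ₀) = (1.039×10^-2)²/(2×4π×10⁻⁷) = 42.92 J/m³.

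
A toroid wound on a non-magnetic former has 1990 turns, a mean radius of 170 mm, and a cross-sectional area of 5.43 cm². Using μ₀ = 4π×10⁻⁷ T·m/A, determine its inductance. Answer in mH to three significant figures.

L ≈ 2.53 mH

For a thin toroid, L = μ₀N²A/(2πR).
L = (4π×10⁻⁷)(1990)²(5.430×10^-4) / (2π×0.17 m) = 2.530×10^-3 H.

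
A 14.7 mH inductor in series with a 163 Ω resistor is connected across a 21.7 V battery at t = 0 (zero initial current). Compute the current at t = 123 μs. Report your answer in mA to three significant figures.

I ≈ 99.1 mA

τ = L/R = 1.470×10^-2/163 = 9.018×10^-5 s; final current I_∞ = ε/R = 21.7/163 = 0.1331 A.
I(t) = I_∞(1 − e^(−t/τ)) with t/τ = 1.364.
I = (0.1331)(1 − e^(−1.364)) = 9.909×10^-2 A.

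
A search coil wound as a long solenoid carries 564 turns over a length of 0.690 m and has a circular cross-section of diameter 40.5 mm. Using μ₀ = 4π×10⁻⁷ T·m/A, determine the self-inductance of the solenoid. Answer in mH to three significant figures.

L ≈ 0.746 mH

A = π(d/2)² = π(2.025×10^-2 m)² = 1.288×10^-3 m².
For a long solenoid, L = μ₀N²A/ℓ.
L = (4π×10⁻⁷)(564)²(1.288×10^-3)/(0.69 m) = 7.463×10^-4 H.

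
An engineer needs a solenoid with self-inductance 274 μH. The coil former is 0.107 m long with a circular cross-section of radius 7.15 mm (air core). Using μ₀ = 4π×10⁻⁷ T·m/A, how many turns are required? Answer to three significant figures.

N ≈ 381 turns

A = πr² = π(7.150×10^-3 m)² = 1.606×10^-4 m².
From L = μ₀N²A/ℓ, N = √(Lℓ / (μ₀A)).
N = √[(2.740×10^-4)(0.107) / ((4π×10⁻⁷)×1.606×10^-4)] = √(1.453×10^5) ≈ 381.1.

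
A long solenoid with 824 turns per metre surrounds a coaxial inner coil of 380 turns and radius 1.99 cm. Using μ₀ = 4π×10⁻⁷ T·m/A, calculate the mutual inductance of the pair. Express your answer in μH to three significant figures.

The outer solenoid produces a uniform field B₁ = μ₀n₁I₁ across the inner coil,
so the flux linkage is N₂Φ = N₂B₁A₂ = μ₀n₁N₂A₂·I₁, giving M = μ₀n₁N₂A₂.
A₂ = πr² = π(1.990×10^-2 m)² = 1.244×10^-3 m².
M = (4π×10⁻⁷)(824)(380)(1.244×10^-3) = 4.895×10^-4 H.

M ≈ 490 μH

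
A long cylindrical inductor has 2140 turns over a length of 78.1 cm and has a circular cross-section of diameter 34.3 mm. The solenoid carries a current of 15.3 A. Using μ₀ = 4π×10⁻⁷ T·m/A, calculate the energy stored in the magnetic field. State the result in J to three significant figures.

A = π(d/2)² = π(1.715×10^-2 m)² = 9.240×10^-4 m².
L = μ₀N²A/ℓ = (4π×10⁻⁷)(2140)²(9.240×10^-4)/(0.781) = 6.809×10^-3 H.
U = ½LI² = ½(6.809×10^-3)(15.3)² = 0.7969 J.

U ≈ 0.797 J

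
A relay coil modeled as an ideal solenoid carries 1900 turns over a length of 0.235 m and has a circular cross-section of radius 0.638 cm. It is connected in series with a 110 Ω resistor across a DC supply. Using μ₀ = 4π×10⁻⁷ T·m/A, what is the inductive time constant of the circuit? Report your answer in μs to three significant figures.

A = πr² = π(6.380×10^-3 m)² = 1.279×10^-4 m².
L = μ₀N²A/ℓ = (4π×10⁻⁷)(1900)²(1.279×10^-4)/(0.235) = 2.469×10^-3 H.
τ = L/R = (2.469×10^-3)/(110) = 2.244×10^-5 s.

τ ≈ 22.4 μs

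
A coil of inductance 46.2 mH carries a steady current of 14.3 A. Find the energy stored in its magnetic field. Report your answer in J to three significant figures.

Stored magnetic energy: U = ½LI².
U = ½(4.620×10^-2 H)(14.3 A)² = 4.724 J.

U ≈ 4.72 J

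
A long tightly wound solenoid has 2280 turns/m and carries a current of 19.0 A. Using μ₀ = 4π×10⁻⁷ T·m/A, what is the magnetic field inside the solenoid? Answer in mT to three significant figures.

B ≈ 54.4 mT

Inside a long solenoid, B = μ₀nI.
B = (4π×10⁻⁷)(2.280×10^3 m⁻¹)(19.0 A) = 5.444×10^-2 T.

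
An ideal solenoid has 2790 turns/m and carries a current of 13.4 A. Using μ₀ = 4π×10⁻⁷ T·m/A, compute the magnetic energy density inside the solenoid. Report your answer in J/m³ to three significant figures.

B = μ₀nI = (4π×10⁻⁷)(2.790×10^3)(13.4) = 4.698×10^-2 T.
u = B²/(2μ₀) = (4.698×10^-2)²/(2×4π×10⁻⁷) = 878.2 J/m³.

u ≈ 878 J/m³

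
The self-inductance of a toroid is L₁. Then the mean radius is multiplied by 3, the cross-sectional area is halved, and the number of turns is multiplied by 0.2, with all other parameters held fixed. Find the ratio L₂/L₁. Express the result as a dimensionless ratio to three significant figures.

For a toroid, L ∝ μᵣN²A/R.
L₂/L₁ = (3)^-1 × (0.5) × (0.2)^2 = 0.00667.

L₂/L₁ = 0.00667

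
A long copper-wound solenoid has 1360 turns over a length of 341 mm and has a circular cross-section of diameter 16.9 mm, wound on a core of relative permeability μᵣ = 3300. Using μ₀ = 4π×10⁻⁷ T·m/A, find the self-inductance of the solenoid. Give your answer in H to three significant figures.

L ≈ 5.05 H

A = π(d/2)² = π(8.450×10^-3 m)² = 2.243×10^-4 m².
For a long solenoid, L = μ₀μᵣN²A/ℓ.
L = (4π×10⁻⁷)(3300)(1360)²(2.243×10^-4)/(0.341 m) = 5.046 H.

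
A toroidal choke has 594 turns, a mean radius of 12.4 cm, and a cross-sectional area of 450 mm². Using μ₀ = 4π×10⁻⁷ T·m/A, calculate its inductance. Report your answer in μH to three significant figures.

L ≈ 256 μH

For a thin toroid, L = μ₀N²A/(2πR).
L = (4π×10⁻⁷)(594)²(4.500×10^-4) / (2π×0.124 m) = 2.561×10^-4 H.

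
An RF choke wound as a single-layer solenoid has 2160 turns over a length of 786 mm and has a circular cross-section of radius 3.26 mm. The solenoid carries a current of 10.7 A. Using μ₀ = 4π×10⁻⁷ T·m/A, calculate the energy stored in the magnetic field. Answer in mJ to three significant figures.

U ≈ 14.3 mJ

A = πr² = π(3.260×10^-3 m)² = 3.339×10^-5 m².
L = μ₀N²A/ℓ = (4π×10⁻⁷)(2160)²(3.339×10^-5)/(0.786) = 2.490×10^-4 H.
U = ½LI² = ½(2.490×10^-4)(10.7)² = 1.426×10^-2 J.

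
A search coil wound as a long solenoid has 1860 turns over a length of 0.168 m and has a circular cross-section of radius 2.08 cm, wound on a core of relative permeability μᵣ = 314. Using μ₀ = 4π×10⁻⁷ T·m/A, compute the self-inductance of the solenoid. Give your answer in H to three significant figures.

A = πr² = π(2.080×10^-2 m)² = 1.359×10^-3 m².
For a long solenoid, L = μ₀μᵣN²A/ℓ.
L = (4π×10⁻⁷)(314)(1860)²(1.359×10^-3)/(0.168 m) = 11.04 H.

L ≈ 11.0 H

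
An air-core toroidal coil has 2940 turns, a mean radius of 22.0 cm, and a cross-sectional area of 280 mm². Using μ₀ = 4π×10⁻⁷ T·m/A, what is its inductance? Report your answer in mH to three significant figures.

For a thin toroid, L = μ₀N²A/(2πR).
L = (4π×10⁻⁷)(2940)²(2.800×10^-4) / (2π×0.22 m) = 2.200×10^-3 H.

L ≈ 2.20 mH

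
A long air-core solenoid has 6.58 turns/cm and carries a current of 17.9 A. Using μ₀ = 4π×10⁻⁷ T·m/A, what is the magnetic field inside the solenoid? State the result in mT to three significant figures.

Inside a long solenoid, B = μ₀nI.
B = (4π×10⁻⁷)(658 m⁻¹)(17.9 A) = 1.480×10^-2 T.

B ≈ 14.8 mT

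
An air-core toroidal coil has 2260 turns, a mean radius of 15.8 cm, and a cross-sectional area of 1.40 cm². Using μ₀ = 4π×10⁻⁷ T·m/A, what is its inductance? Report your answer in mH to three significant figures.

For a thin toroid, L = μ₀N²A/(2πR).
L = (4π×10⁻⁷)(2260)²(1.400×10^-4) / (2π×0.158 m) = 9.051×10^-4 H.

L ≈ 0.905 mH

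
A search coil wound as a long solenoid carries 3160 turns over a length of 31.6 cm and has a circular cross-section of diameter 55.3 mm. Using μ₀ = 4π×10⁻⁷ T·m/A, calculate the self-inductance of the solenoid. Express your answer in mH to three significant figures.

L ≈ 95.4 mH

A = π(d/2)² = π(2.765×10^-2 m)² = 2.402×10^-3 m².
For a long solenoid, L = μ₀N²A/ℓ.
L = (4π×10⁻⁷)(3160)²(2.402×10^-3)/(0.316 m) = 9.538×10^-2 H.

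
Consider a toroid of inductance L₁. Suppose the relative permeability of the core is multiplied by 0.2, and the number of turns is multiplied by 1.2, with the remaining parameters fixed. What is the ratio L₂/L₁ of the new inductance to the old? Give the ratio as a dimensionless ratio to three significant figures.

For a toroid, L ∝ μᵣN²A/R.
L₂/L₁ = (0.2) × (1.2)^2 = 0.288.

L₂/L₁ = 0.288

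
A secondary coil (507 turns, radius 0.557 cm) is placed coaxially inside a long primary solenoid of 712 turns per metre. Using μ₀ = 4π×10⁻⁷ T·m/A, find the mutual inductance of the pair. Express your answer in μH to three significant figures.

M ≈ 44.2 μH

The outer solenoid produces a uniform field B₁ = μ₀n₁I₁ across the inner coil,
so the flux linkage is N₂Φ = N₂B₁A₂ = μ₀n₁N₂A₂·I₁, giving M = μ₀n₁N₂A₂.
A₂ = πr² = π(5.570×10^-3 m)² = 9.747×10^-5 m².
M = (4π×10⁻⁷)(712)(507)(9.747×10^-5) = 4.421×10^-5 H.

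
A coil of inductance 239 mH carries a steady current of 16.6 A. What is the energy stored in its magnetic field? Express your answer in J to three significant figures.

Stored magnetic energy: U = ½LI².
U = ½(0.239 H)(16.6 A)² = 32.93 J.

U ≈ 32.9 J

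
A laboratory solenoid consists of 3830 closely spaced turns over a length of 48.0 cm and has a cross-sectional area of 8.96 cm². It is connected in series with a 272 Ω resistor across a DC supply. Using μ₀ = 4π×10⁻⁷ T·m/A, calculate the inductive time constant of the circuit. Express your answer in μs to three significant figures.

τ ≈ 127 μs

A = 8.96 cm² = 8.960×10^-4 m².
L = μ₀N²A/ℓ = (4π×10⁻⁷)(3830)²(8.960×10^-4)/(0.48) = 3.441×10^-2 H.
τ = L/R = (3.441×10^-2)/(272) = 1.265×10^-4 s.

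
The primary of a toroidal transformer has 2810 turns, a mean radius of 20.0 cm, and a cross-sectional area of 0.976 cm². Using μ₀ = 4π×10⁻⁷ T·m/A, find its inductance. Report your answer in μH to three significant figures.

L ≈ 771 μH

For a thin toroid, L = μ₀N²A/(2πR).
L = (4π×10⁻⁷)(2810)²(9.760×10^-5) / (2π×0.2 m) = 7.707×10^-4 H.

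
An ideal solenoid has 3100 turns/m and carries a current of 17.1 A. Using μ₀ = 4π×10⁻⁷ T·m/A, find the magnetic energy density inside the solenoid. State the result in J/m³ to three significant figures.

B = μ₀nI = (4π×10⁻⁷)(3.100×10^3)(17.1) = 6.661×10^-2 T.
u = B²/(2μ₀) = (6.661×10^-2)²/(2×4π×10⁻⁷) = 1.766×10^3 J/m³.

u ≈ 1770 J/m³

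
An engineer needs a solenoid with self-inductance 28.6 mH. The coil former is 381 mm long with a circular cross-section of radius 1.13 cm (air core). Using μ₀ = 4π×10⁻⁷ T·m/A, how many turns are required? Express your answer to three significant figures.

N ≈ 4650 turns

A = πr² = π(1.130×10^-2 m)² = 4.011×10^-4 m².
From L = μ₀N²A/ℓ, N = √(Lℓ / (μ₀A)).
N = √[(2.860×10^-2)(0.381) / ((4π×10⁻⁷)×4.011×10^-4)] = √(2.162×10^7) ≈ 4649.3.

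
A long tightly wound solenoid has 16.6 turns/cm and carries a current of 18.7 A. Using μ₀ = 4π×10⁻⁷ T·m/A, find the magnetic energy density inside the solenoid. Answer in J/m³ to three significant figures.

B = μ₀nI = (4π×10⁻⁷)(1.660×10^3)(18.7) = 3.901×10^-2 T.
u = B²/(2μ₀) = (3.901×10^-2)²/(2×4π×10⁻⁷) = 605.45 J/m³.

u ≈ 605 J/m³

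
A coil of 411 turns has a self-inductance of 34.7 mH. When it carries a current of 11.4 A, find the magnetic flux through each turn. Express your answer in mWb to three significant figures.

From L = NΦ_B/I, the flux per turn is Φ_B = LI/N.
Φ_B = (3.470×10^-2 H)(11.4 A)/411 = 9.6248×10^-4 Wb.

Φ_B ≈ 0.962 mWb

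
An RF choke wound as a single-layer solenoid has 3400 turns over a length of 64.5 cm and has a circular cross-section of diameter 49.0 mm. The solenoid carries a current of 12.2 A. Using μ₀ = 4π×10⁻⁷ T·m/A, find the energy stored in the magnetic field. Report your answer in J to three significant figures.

U ≈ 3.16 J

A = π(d/2)² = π(2.450×10^-2 m)² = 1.886×10^-3 m².
L = μ₀N²A/ℓ = (4π×10⁻⁷)(3400)²(1.886×10^-3)/(0.645) = 4.247×10^-2 H.
U = ½LI² = ½(4.247×10^-2)(12.2)² = 3.161 J.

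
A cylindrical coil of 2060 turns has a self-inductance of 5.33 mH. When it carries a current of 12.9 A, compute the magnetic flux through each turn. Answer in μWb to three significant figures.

From L = NΦ_B/I, the flux per turn is Φ_B = LI/N.
Φ_B = (5.330×10^-3 H)(12.9 A)/2060 = 3.338×10^-5 Wb.

Φ_B ≈ 33.4 μWb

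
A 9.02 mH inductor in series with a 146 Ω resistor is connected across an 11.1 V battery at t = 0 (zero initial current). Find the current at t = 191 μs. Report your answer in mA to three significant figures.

τ = L/R = 9.020×10^-3/146 = 6.178×10^-5 s; final current I_∞ = ε/R = 11.1/146 = 7.603×10^-2 A.
I(t) = I_∞(1 − e^(−t/τ)) with t/τ = 3.092.
I = (7.603×10^-2)(1 − e^(−3.092)) = 7.257×10^-2 A.

I ≈ 72.6 mA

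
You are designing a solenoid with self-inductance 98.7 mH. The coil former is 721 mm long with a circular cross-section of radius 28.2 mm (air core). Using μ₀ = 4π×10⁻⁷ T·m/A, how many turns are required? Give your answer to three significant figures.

A = πr² = π(2.820×10^-2 m)² = 2.498×10^-3 m².
From L = μ₀N²A/ℓ, N = √(Lℓ / (μ₀A)).
N = √[(9.870×10^-2)(0.721) / ((4π×10⁻⁷)×2.498×10^-3)] = √(2.267×10^7) ≈ 4761.0.

N ≈ 4760 turns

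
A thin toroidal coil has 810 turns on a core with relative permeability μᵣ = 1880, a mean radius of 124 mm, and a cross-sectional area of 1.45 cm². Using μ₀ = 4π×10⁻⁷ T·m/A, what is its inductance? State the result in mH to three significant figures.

For a thin toroid, L = μ₀μᵣN²A/(2πR).
L = (4π×10⁻⁷)(1880)(810)²(1.450×10^-4) / (2π×0.124 m) = 0.28847 H.

L ≈ 288 mH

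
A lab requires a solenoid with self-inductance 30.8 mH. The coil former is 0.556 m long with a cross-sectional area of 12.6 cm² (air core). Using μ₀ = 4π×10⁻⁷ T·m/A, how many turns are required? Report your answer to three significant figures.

N ≈ 3290 turns

A = 12.6 cm² = 1.260×10^-3 m².
From L = μ₀N²A/ℓ, N = √(Lℓ / (μ₀A)).
N = √[(3.080×10^-2)(0.556) / ((4π×10⁻⁷)×1.260×10^-3)] = √(1.082×10^7) ≈ 3288.7.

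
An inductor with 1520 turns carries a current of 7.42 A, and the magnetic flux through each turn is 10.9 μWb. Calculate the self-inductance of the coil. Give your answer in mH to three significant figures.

L ≈ 2.23 mH

Self-inductance is defined by L = NΦ_B/I (flux linkage over current).
L = (1520)(1.090×10^-5 Wb)/(7.42 A) = 2.233×10^-3 H.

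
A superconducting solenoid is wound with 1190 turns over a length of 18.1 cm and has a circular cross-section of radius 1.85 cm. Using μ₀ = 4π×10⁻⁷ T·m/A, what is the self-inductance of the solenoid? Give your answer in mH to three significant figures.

L ≈ 10.6 mH

A = πr² = π(1.850×10^-2 m)² = 1.075×10^-3 m².
For a long solenoid, L = μ₀N²A/ℓ.
L = (4π×10⁻⁷)(1190)²(1.075×10^-3)/(0.181 m) = 1.057×10^-2 H.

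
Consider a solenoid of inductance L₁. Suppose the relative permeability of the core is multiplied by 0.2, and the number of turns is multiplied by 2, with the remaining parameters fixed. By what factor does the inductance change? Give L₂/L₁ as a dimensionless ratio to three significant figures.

For a solenoid, L ∝ μᵣN²A/ℓ.
L₂/L₁ = (0.2) × (2)^2 = 0.800.

L₂/L₁ = 0.800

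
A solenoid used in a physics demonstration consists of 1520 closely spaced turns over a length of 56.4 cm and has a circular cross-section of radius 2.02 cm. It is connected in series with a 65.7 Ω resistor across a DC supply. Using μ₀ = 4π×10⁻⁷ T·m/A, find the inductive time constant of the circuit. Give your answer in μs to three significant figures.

τ ≈ 100 μs

A = πr² = π(2.020×10^-2 m)² = 1.282×10^-3 m².
L = μ₀N²A/ℓ = (4π×10⁻⁷)(1520)²(1.282×10^-3)/(0.564) = 6.599×10^-3 H.
τ = L/R = (6.599×10^-3)/(65.7) = 1.004×10^-4 s.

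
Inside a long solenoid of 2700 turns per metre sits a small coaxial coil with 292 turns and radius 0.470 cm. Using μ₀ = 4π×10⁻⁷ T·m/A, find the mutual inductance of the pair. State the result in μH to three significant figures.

M ≈ 68.8 μH

The outer solenoid produces a uniform field B₁ = μ₀n₁I₁ across the inner coil,
so the flux linkage is N₂Φ = N₂B₁A₂ = μ₀n₁N₂A₂·I₁, giving M = μ₀n₁N₂A₂.
A₂ = πr² = π(4.700×10^-3 m)² = 6.940×10^-5 m².
M = (4π×10⁻⁷)(2700)(292)(6.940×10^-5) = 6.875×10^-5 H.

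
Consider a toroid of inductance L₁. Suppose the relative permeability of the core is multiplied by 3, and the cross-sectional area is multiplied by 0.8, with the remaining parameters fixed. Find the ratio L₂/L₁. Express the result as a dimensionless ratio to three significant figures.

L₂/L₁ = 2.40

For a toroid, L ∝ μᵣN²A/R.
L₂/L₁ = (3) × (0.8) = 2.40.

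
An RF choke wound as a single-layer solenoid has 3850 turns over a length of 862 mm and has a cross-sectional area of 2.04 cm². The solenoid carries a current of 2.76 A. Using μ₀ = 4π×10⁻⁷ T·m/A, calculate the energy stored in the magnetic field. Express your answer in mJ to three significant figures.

U ≈ 16.8 mJ

A = 2.04 cm² = 2.040×10^-4 m².
L = μ₀N²A/ℓ = (4π×10⁻⁷)(3850)²(2.040×10^-4)/(0.862) = 4.408×10^-3 H.
U = ½LI² = ½(4.408×10^-3)(2.76)² = 1.679×10^-2 J.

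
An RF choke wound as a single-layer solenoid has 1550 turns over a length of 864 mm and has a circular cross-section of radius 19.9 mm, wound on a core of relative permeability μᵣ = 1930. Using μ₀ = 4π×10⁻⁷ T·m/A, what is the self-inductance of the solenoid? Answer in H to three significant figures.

L ≈ 8.39 H

A = πr² = π(1.990×10^-2 m)² = 1.244×10^-3 m².
For a long solenoid, L = μ₀μᵣN²A/ℓ.
L = (4π×10⁻⁷)(1930)(1550)²(1.244×10^-3)/(0.864 m) = 8.39 H.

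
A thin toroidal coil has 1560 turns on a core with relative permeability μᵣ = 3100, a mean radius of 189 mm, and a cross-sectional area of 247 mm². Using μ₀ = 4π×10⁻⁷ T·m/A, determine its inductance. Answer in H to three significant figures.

L ≈ 1.97 H

For a thin toroid, L = μ₀μᵣN²A/(2πR).
L = (4π×10⁻⁷)(3100)(1560)²(2.470×10^-4) / (2π×0.189 m) = 1.972 H.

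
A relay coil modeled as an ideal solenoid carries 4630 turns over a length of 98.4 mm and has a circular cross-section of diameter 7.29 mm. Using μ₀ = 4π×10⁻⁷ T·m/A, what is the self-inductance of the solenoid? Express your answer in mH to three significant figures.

A = π(d/2)² = π(3.645×10^-3 m)² = 4.174×10^-5 m².
For a long solenoid, L = μ₀N²A/ℓ.
L = (4π×10⁻⁷)(4630)²(4.174×10^-5)/(9.840×10^-2 m) = 1.143×10^-2 H.

L ≈ 11.4 mH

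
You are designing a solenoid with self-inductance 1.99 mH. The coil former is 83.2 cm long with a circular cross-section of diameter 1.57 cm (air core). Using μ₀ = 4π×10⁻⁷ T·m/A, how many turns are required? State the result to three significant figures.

N ≈ 2610 turns

A = π(d/2)² = π(7.850×10^-3 m)² = 1.936×10^-4 m².
From L = μ₀N²A/ℓ, N = √(Lℓ / (μ₀A)).
N = √[(1.990×10^-3)(0.832) / ((4π×10⁻⁷)×1.936×10^-4)] = √(6.806×10^6) ≈ 2608.8.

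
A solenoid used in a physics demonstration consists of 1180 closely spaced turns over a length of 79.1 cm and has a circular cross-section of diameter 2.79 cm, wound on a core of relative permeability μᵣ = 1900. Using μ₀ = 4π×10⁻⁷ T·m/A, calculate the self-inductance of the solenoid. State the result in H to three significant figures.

A = π(d/2)² = π(1.395×10^-2 m)² = 6.114×10^-4 m².
For a long solenoid, L = μ₀μᵣN²A/ℓ.
L = (4π×10⁻⁷)(1900)(1180)²(6.114×10^-4)/(0.791 m) = 2.57 H.

L ≈ 2.57 H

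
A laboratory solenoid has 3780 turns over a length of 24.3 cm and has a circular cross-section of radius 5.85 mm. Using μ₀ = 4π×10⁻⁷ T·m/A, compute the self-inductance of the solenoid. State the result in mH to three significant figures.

L ≈ 7.94 mH

A = πr² = π(5.850×10^-3 m)² = 1.075×10^-4 m².
For a long solenoid, L = μ₀N²A/ℓ.
L = (4π×10⁻⁷)(3780)²(1.075×10^-4)/(0.243 m) = 7.944×10^-3 H.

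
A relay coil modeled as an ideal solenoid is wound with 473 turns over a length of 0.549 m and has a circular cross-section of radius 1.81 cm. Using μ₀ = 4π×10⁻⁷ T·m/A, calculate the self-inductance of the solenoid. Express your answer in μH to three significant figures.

L ≈ 527 μH

A = πr² = π(1.810×10^-2 m)² = 1.029×10^-3 m².
For a long solenoid, L = μ₀N²A/ℓ.
L = (4π×10⁻⁷)(473)²(1.029×10^-3)/(0.549 m) = 5.271×10^-4 H.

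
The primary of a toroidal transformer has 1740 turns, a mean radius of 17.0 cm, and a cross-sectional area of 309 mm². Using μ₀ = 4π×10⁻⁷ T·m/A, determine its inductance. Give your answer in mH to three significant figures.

L ≈ 1.10 mH

For a thin toroid, L = μ₀N²A/(2πR).
L = (4π×10⁻⁷)(1740)²(3.090×10^-4) / (2π×0.17 m) = 1.101×10^-3 H.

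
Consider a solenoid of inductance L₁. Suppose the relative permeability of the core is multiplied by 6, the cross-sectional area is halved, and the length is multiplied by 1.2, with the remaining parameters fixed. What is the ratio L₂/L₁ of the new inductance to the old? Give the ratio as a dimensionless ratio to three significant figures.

For a solenoid, L ∝ μᵣN²A/ℓ.
L₂/L₁ = (6) × (0.5) × (1.2)^-1 = 2.50.

L₂/L₁ = 2.50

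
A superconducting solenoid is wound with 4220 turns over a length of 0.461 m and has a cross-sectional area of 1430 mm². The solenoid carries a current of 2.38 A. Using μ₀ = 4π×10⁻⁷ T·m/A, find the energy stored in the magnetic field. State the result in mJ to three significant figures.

U ≈ 197 mJ

A = 1430 mm² = 1.430×10^-3 m².
L = μ₀N²A/ℓ = (4π×10⁻⁷)(4220)²(1.430×10^-3)/(0.461) = 6.942×10^-2 H.
U = ½LI² = ½(6.942×10^-2)(2.38)² = 0.1966 J.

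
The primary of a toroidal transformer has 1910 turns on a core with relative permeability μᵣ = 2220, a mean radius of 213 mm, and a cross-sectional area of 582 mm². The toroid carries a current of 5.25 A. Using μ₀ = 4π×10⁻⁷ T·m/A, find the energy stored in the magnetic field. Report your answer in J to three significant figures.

L = μ₀μᵣN²A/(2πR) = (4π×10⁻⁷)(2220)(1910)²(5.820×10^-4)/(2π×0.213) = 4.426 H.
U = ½LI² = ½(4.426)(5.25)² = 60.99 J.

U ≈ 61.0 J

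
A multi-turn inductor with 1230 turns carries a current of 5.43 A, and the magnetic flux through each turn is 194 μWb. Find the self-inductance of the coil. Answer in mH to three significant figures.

L ≈ 43.9 mH

Self-inductance is defined by L = NΦ_B/I (flux linkage over current).
L = (1230)(1.940×10^-4 Wb)/(5.43 A) = 4.394×10^-2 H.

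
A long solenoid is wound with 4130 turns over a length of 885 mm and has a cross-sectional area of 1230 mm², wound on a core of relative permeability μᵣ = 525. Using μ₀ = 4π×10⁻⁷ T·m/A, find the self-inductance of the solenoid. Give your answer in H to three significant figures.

A = 1230 mm² = 1.230×10^-3 m².
For a long solenoid, L = μ₀μᵣN²A/ℓ.
L = (4π×10⁻⁷)(525)(4130)²(1.230×10^-3)/(0.885 m) = 15.64 H.

L ≈ 15.6 H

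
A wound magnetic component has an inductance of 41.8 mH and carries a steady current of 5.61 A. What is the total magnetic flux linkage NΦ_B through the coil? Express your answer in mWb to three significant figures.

From L = NΦ_B/I, the flux linkage is NΦ_B = LI.
NΦ_B = (4.180×10^-2 H)(5.61 A) = 0.234498 Wb.

NΦ_B ≈ 234 mWb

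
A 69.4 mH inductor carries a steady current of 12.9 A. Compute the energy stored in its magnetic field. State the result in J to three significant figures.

U ≈ 5.77 J

Stored magnetic energy: U = ½LI².
U = ½(6.940×10^-2 H)(12.9 A)² = 5.774 J.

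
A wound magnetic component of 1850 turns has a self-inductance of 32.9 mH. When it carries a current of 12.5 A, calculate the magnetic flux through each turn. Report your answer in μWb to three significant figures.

Φ_B ≈ 222 μWb

From L = NΦ_B/I, the flux per turn is Φ_B = LI/N.
Φ_B = (3.290×10^-2 H)(12.5 A)/1850 = 2.223×10^-4 Wb.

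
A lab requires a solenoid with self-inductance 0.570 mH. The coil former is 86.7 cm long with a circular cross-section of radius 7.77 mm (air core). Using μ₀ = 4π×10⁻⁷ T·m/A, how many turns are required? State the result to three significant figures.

N ≈ 1440 turns

A = πr² = π(7.770×10^-3 m)² = 1.897×10^-4 m².
From L = μ₀N²A/ℓ, N = √(Lℓ / (μ₀A)).
N = √[(5.700×10^-4)(0.867) / ((4π×10⁻⁷)×1.897×10^-4)] = √(2.073×10^6) ≈ 1439.9.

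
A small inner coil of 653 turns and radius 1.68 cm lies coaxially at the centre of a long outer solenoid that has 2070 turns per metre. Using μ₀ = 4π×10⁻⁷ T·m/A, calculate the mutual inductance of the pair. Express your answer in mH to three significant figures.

M ≈ 1.51 mH

The outer solenoid produces a uniform field B₁ = μ₀n₁I₁ across the inner coil,
so the flux linkage is N₂Φ = N₂B₁A₂ = μ₀n₁N₂A₂·I₁, giving M = μ₀n₁N₂A₂.
A₂ = πr² = π(1.680×10^-2 m)² = 8.867×10^-4 m².
M = (4π×10⁻⁷)(2070)(653)(8.867×10^-4) = 1.506×10^-3 H.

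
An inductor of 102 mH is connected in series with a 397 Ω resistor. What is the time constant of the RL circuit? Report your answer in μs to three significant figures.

τ ≈ 257 μs

τ = L/R = (0.102 H)/(397 Ω) = 2.569×10^-4 s.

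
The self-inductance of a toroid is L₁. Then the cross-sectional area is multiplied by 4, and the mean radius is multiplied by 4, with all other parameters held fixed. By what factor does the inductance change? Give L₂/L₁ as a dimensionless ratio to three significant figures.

For a toroid, L ∝ μᵣN²A/R.
L₂/L₁ = (4) × (4)^-1 = 1.00.

L₂/L₁ = 1.00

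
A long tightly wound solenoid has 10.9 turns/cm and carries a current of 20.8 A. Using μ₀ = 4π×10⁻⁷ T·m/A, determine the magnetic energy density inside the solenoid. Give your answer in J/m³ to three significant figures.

B = μ₀nI = (4π×10⁻⁷)(1.090×10^3)(20.8) = 2.849×10^-2 T.
u = B²/(2μ₀) = (2.849×10^-2)²/(2×4π×10⁻⁷) = 323 J/m³.

u ≈ 323 J/m³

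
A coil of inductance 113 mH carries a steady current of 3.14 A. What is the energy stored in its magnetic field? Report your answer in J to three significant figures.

Stored magnetic energy: U = ½LI².
U = ½(0.113 H)(3.14 A)² = 0.5571 J.

U ≈ 0.557 J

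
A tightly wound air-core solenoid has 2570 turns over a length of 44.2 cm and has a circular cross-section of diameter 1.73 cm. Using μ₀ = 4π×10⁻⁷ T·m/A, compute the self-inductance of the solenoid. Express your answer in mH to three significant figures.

L ≈ 4.41 mH

A = π(d/2)² = π(8.650×10^-3 m)² = 2.351×10^-4 m².
For a long solenoid, L = μ₀N²A/ℓ.
L = (4π×10⁻⁷)(2570)²(2.351×10^-4)/(0.442 m) = 4.414×10^-3 H.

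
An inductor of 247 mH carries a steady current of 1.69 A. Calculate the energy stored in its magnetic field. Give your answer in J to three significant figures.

U ≈ 0.353 J

Stored magnetic energy: U = ½LI².
U = ½(0.247 H)(1.69 A)² = 0.3527 J.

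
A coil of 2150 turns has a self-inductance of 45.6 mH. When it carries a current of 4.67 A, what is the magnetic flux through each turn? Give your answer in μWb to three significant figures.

Φ_B ≈ 99.0 μWb

From L = NΦ_B/I, the flux per turn is Φ_B = LI/N.
Φ_B = (4.560×10^-2 H)(4.67 A)/2150 = 9.9047×10^-5 Wb.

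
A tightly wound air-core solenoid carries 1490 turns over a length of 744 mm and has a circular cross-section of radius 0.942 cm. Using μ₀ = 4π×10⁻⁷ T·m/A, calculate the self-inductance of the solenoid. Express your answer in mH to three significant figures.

L ≈ 1.05 mH

A = πr² = π(9.420×10^-3 m)² = 2.788×10^-4 m².
For a long solenoid, L = μ₀N²A/ℓ.
L = (4π×10⁻⁷)(1490)²(2.788×10^-4)/(0.744 m) = 1.045×10^-3 H.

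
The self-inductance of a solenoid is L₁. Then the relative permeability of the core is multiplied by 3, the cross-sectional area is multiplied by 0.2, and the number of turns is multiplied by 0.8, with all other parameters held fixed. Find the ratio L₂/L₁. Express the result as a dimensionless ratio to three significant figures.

L₂/L₁ = 0.384

For a solenoid, L ∝ μᵣN²A/ℓ.
L₂/L₁ = (3) × (0.2) × (0.8)^2 = 0.384.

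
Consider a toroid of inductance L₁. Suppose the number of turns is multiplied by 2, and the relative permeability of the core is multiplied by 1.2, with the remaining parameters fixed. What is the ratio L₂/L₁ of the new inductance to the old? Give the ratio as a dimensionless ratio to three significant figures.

For a toroid, L ∝ μᵣN²A/R.
L₂/L₁ = (2)^2 × (1.2) = 4.80.

L₂/L₁ = 4.80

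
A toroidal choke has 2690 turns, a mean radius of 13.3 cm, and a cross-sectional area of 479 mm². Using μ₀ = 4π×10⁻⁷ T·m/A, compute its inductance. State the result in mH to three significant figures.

For a thin toroid, L = μ₀N²A/(2πR).
L = (4π×10⁻⁷)(2690)²(4.790×10^-4) / (2π×0.133 m) = 5.212×10^-3 H.

L ≈ 5.21 mH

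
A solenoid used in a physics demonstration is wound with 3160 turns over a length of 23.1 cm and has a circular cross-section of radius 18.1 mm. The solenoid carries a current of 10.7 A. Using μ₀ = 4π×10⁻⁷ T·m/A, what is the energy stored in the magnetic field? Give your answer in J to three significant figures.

U ≈ 3.20 J

A = πr² = π(1.810×10^-2 m)² = 1.029×10^-3 m².
L = μ₀N²A/ℓ = (4π×10⁻⁷)(3160)²(1.029×10^-3)/(0.231) = 5.591×10^-2 H.
U = ½LI² = ½(5.591×10^-2)(10.7)² = 3.2 J.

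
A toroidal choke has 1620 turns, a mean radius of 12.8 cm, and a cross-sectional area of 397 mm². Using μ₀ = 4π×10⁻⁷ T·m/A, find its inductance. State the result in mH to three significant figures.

L ≈ 1.63 mH

For a thin toroid, L = μ₀N²A/(2πR).
L = (4π×10⁻⁷)(1620)²(3.970×10^-4) / (2π×0.128 m) = 1.628×10^-3 H.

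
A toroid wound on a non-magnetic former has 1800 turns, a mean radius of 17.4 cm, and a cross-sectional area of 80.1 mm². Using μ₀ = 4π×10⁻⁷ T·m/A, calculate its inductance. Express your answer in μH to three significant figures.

L ≈ 298 μH

For a thin toroid, L = μ₀N²A/(2πR).
L = (4π×10⁻⁷)(1800)²(8.010×10^-5) / (2π×0.174 m) = 2.983×10^-4 H.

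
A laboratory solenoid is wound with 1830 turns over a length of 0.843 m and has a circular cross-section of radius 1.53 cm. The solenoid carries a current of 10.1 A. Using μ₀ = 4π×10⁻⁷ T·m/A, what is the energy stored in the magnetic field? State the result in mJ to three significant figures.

U ≈ 187 mJ

A = πr² = π(1.530×10^-2 m)² = 7.354×10^-4 m².
L = μ₀N²A/ℓ = (4π×10⁻⁷)(1830)²(7.354×10^-4)/(0.843) = 3.671×10^-3 H.
U = ½LI² = ½(3.671×10^-3)(10.1)² = 0.1873 J.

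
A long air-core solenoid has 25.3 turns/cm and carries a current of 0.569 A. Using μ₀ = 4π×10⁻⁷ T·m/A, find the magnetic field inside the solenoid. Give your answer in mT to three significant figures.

B ≈ 1.81 mT

Inside a long solenoid, B = μ₀nI.
B = (4π×10⁻⁷)(2.530×10^3 m⁻¹)(0.569 A) = 1.809×10^-3 T.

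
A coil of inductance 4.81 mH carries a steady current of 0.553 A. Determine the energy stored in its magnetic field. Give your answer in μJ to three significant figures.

Stored magnetic energy: U = ½LI².
U = ½(4.810×10^-3 H)(0.553 A)² = 7.3547×10^-4 J.

U ≈ 735 μJ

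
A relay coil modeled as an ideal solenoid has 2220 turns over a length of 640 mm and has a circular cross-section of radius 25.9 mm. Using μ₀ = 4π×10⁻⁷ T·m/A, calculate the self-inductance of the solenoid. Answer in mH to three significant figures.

A = πr² = π(2.590×10^-2 m)² = 2.107×10^-3 m².
For a long solenoid, L = μ₀N²A/ℓ.
L = (4π×10⁻⁷)(2220)²(2.107×10^-3)/(0.64 m) = 2.039×10^-2 H.

L ≈ 20.4 mH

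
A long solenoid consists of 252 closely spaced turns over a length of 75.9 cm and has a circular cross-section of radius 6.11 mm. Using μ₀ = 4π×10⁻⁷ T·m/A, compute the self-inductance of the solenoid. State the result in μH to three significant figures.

L ≈ 12.3 μH

A = πr² = π(6.110×10^-3 m)² = 1.173×10^-4 m².
For a long solenoid, L = μ₀N²A/ℓ.
L = (4π×10⁻⁷)(252)²(1.173×10^-4)/(0.759 m) = 1.233×10^-5 H.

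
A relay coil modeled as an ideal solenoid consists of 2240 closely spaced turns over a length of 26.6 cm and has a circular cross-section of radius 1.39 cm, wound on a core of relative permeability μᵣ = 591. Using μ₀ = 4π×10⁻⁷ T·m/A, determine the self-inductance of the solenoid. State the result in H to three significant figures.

L ≈ 8.50 H

A = πr² = π(1.390×10^-2 m)² = 6.070×10^-4 m².
For a long solenoid, L = μ₀μᵣN²A/ℓ.
L = (4π×10⁻⁷)(591)(2240)²(6.070×10^-4)/(0.266 m) = 8.503 H.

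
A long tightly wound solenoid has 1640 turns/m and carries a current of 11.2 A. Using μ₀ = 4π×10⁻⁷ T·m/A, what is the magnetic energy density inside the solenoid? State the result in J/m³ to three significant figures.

u ≈ 212 J/m³

B = μ₀nI = (4π×10⁻⁷)(1.640×10^3)(11.2) = 2.308×10^-2 T.
u = B²/(2μ₀) = (2.308×10^-2)²/(2×4π×10⁻⁷) = 212 J/m³.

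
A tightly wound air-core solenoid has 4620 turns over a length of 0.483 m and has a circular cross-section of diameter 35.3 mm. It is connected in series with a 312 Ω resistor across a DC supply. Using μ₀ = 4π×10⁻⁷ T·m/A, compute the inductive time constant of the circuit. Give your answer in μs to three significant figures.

τ ≈ 174 μs

A = π(d/2)² = π(1.765×10^-2 m)² = 9.787×10^-4 m².
L = μ₀N²A/ℓ = (4π×10⁻⁷)(4620)²(9.787×10^-4)/(0.483) = 5.4348×10^-2 H.
τ = L/R = (5.4348×10^-2)/(312) = 1.742×10^-4 s.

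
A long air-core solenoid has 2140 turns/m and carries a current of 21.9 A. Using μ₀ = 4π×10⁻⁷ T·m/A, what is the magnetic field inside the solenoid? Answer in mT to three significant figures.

B ≈ 58.9 mT

Inside a long solenoid, B = μ₀nI.
B = (4π×10⁻⁷)(2.140×10^3 m⁻¹)(21.9 A) = 5.889×10^-2 T.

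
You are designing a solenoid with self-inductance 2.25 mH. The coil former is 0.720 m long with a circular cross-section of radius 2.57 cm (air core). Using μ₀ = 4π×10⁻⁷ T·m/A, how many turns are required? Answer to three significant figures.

N ≈ 788 turns

A = πr² = π(2.570×10^-2 m)² = 2.07499×10^-3 m².
From L = μ₀N²A/ℓ, N = √(Lℓ / (μ₀A)).
N = √[(2.250×10^-3)(0.72) / ((4π×10⁻⁷)×2.07499×10^-3)] = √(6.213×10^5) ≈ 788.2.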